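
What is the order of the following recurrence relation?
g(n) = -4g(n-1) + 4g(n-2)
The order is the largest lag k for which g(n-k) appears. Here the deepest term is g(n-2), so the order is 2.

Order 2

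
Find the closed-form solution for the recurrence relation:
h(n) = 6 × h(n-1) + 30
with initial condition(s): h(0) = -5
Recurrence: h(n) = 6 × h(n-1) + 30, initial: h(0) = -5.
Try h(n) = A·6ⁿ + C. Substituting: A·6ⁿ + C = 6(A·6ⁿ⁻¹ + C) + 30 = A·6ⁿ + 6C + 30, so C = 6C + 30, giving C = -6. Then h(0) = A - 6 = -5 gives A = 1.

h(n) = 6ⁿ - 6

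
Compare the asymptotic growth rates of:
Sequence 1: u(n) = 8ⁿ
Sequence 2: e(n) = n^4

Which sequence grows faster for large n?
Comparing growth rates:
Growth-rate hierarchy: log n ≺ any polynomial ≺ any exponential cⁿ (c>1) ≺ n! ≺ nⁿ.
exponential base 8 dominates polynomial degree 4 asymptotically.

u(n) grows faster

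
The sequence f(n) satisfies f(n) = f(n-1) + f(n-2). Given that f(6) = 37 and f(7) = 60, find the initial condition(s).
Work backwards using f(k) = f(k+2) - f(k+1):
f(5) = f(7) - f(6) = 60 - 37 = 23
f(4) = f(6) - f(5) = 37 - 23 = 14
f(3) = f(5) - f(4) = 23 - 14 = 9
f(2) = f(4) - f(3) = 14 - 9 = 5
f(1) = f(3) - f(2) = 9 - 5 = 4
f(0) = f(2) - f(1) = 5 - 4 = 1

f(0) = 1, f(1) = 4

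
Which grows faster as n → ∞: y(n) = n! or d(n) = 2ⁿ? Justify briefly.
Comparing growth rates:
Growth-rate hierarchy: log n ≺ any polynomial ≺ any exponential cⁿ (c>1) ≺ n! ≺ nⁿ.
factorial dominates exponential base 2 asymptotically.

y(n) grows faster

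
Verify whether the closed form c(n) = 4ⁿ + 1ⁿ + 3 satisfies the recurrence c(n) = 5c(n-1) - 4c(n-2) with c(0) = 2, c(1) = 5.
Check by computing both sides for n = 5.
From the recurrence with c(0) = 2, c(1) = 5:
  c(0) = 2, c(1) = 5, c(2) = 17, c(3) = 65, c(4) = 257, c(5) = 1025
  so the recurrence gives c(5) = 1025.
From the proposed closed form c(n) = 4ⁿ + 1ⁿ + 3:
  c(5) = 1028.
The recurrence gives 1025 but the closed form gives 1028, so the closed form does not satisfy the recurrence.

No, the closed form is incorrect.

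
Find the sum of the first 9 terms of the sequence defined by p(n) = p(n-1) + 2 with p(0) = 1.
Computing the sequence terms: 1, 3, 5, 7, 9, 11, 13, 15, 17
Adding these values together:

81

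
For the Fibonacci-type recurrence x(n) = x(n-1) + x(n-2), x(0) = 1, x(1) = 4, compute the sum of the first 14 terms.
Computing the sequence terms: 1, 4, 5, 9, 14, 23, 37, 60, 97, 157, 254, 411, 665, 1076
Adding these values together:

2813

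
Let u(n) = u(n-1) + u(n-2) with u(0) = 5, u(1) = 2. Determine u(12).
Computing the sequence terms:
5, 2, 7, 9, 16, 25, 41, 66, 107, 173, 280, 453, 733

733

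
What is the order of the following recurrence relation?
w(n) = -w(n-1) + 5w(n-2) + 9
The order is the largest lag k for which w(n-k) appears. Here the deepest term is w(n-2) (the 9 term is non-homogeneous and does not affect the order), so the order is 2.

Order 2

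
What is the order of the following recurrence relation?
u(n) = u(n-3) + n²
The order is the largest lag k for which u(n-k) appears. Here the deepest term is u(n-3) (the n² term is non-homogeneous and does not affect the order), so the order is 3.

Order 3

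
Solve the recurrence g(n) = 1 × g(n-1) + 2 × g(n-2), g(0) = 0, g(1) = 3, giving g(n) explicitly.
Recurrence: g(n) = 1 × g(n-1) + 2 × g(n-2), initial: g(0) = 0, g(1) = 3.
Characteristic equation: r² - 1r - 2 = 0, which factors as (r - 2)(r + 1) = 0, so r = 2, -1. General solution g(n) = A·2ⁿ + B·(-1)ⁿ. From g(0) = 0: A + B = 0. From g(1) = 3: 2A - 1B = 3. Solving gives A = 1, B = -1.

g(n) = 2ⁿ - (-1)ⁿ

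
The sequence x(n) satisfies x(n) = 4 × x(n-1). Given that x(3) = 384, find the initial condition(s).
In general x(n) = 4ⁿ · x(0). At n = 3: x(0) = x(3) / 4^3 = 384 / 64 = 6.

x(0) = 6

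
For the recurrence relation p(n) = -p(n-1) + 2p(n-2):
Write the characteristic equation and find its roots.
Substitute p(n) = rⁿ and divide through by rⁿ⁻²: r² + r - 2 = 0
Factor: (r - 1)(r + 2) = 0, so r = 1, -2.
General solution: p(n) = A·1ⁿ + B·(-2)ⁿ

Characteristic: r² + r - 2 = 0, Roots: r = 1, -2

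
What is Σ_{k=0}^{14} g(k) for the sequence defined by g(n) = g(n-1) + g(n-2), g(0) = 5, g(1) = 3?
Computing the sequence terms: 5, 3, 8, 11, 19, 30, 49, 79, 128, 207, 335, 542, 877, 1419, 2296
Adding these values together:

6008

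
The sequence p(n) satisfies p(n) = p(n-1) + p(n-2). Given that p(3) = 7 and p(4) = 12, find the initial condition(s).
Work backwards using p(k) = p(k+2) - p(k+1):
p(2) = p(4) - p(3) = 12 - 7 = 5
p(1) = p(3) - p(2) = 7 - 5 = 2
p(0) = p(2) - p(1) = 5 - 2 = 3

p(0) = 3, p(1) = 2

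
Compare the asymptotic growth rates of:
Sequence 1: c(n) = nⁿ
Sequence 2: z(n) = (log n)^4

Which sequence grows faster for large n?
Comparing growth rates:
Growth-rate hierarchy: log n ≺ any polynomial ≺ any exponential cⁿ (c>1) ≺ n! ≺ nⁿ.
super-exponential nⁿ dominates polylogarithmic (log n)^4 asymptotically.

c(n) grows faster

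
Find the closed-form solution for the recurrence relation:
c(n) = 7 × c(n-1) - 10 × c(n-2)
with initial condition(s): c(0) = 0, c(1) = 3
Recurrence: c(n) = 7 × c(n-1) - 10 × c(n-2), initial: c(0) = 0, c(1) = 3.
Characteristic equation: r² - 7r + 10 = 0, which factors as (r - 5)(r - 2) = 0, so r = 5, 2. General solution c(n) = A·5ⁿ + B·2ⁿ. From c(0) = 0: A + B = 0. From c(1) = 3: 5A + 2B = 3. Solving gives A = 1, B = -1.

c(n) = 5ⁿ - 2ⁿ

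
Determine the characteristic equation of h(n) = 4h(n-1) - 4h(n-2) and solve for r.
Substitute h(n) = rⁿ and divide through by rⁿ⁻²: r² - 4r + 4 = 0
Factor: (r - 2)² = 0, so r = 2 (double root).
General solution: h(n) = (A + Bn)·2ⁿ

Characteristic: r² - 4r + 4 = 0, Roots: r = 2 (double root)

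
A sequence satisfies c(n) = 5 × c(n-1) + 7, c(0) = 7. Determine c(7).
Computing step by step:
c(0) = 7
c(1) = 5 × 7 + 7 = 42
c(2) = 5 × 42 + 7 = 217
c(3) = 5 × 217 + 7 = 1092
c(4) = 5 × 1092 + 7 = 5467
c(5) = 5 × 5467 + 7 = 27342
c(6) = 5 × 27342 + 7 = 136717
c(7) = 5 × 136717 + 7 = 683592

683592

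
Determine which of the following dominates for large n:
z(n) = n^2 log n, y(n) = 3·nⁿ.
Comparing growth rates:
Growth-rate hierarchy: log n ≺ any polynomial ≺ any exponential cⁿ (c>1) ≺ n! ≺ nⁿ.
super-exponential nⁿ dominates polynomial degree 2 (with log factor) asymptotically.

y(n) grows faster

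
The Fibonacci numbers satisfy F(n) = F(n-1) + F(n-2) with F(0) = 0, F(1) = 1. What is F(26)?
Computing the sequence terms:
0, 1, 1, 2, 3, 5, 8, 13, 21, 34, 55, 89, 144, 233, 377, 610, 987, 1597, 2584, 4181, 6765, 10946, 17711, 28657, 46368, 75025, 121393

121393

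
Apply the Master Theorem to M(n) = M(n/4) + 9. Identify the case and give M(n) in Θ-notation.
Master Theorem template: M(n) = a·M(n/b) + f(n).
Here: a=1, b=4, f(n)=9
Compute log_b(a) = log_4(1) = 0.
f(n) = 9 = Θ(1). Case 2: M(n) = Θ(log n).

Case 2: M(n) = Θ(log n)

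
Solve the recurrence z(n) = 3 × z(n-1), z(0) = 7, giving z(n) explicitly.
Recurrence: z(n) = 3 × z(n-1), initial: z(0) = 7.
Each term is 3 times the previous, so this is geometric with ratio 3. After n steps: z(n) = z(0)·3ⁿ = 7·3ⁿ.

z(n) = 7·3ⁿ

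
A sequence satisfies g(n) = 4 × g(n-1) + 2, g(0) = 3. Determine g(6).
Computing step by step:
g(0) = 3
g(1) = 4 × 3 + 2 = 14
g(2) = 4 × 14 + 2 = 58
g(3) = 4 × 58 + 2 = 234
g(4) = 4 × 234 + 2 = 938
g(5) = 4 × 938 + 2 = 3754
g(6) = 4 × 3754 + 2 = 15018

15018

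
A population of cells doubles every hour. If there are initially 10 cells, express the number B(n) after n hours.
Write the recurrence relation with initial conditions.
Each hour multiplies the count by 2, so the count after n hours depends only on the count after n-1 hours: B(n) = 2 × B(n-1). The starting count gives B(0) = 10.
Unrolling n times gives the closed form B(n) = 10 × 2ⁿ.

B(n) = 2 × B(n-1), B(0) = 10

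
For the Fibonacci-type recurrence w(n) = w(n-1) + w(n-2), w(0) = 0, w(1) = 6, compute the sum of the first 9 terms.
Computing the sequence terms: 0, 6, 6, 12, 18, 30, 48, 78, 126
Adding these values together:

324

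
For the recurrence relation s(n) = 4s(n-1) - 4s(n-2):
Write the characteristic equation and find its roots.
Substitute s(n) = rⁿ and divide through by rⁿ⁻²: r² - 4r + 4 = 0
Factor: (r - 2)² = 0, so r = 2 (double root).
General solution: s(n) = (A + Bn)·2ⁿ

Characteristic: r² - 4r + 4 = 0, Roots: r = 2 (double root)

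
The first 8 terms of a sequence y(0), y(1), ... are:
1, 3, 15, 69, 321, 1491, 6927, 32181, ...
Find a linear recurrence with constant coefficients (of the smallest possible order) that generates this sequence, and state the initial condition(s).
Look for the lowest-order linear relation among consecutive terms.
Observation: y(n) - 4·y(n-1) - (3)·y(n-2) = 0 holds for the shown terms, and no order-1 relation y(n) = α·y(n-1) + β fits.
Check at n=3: 4·15 + (3)·3 = 69. ✓

y(n) = 4y(n-1) + 3y(n-2), y(0) = 1, y(1) = 3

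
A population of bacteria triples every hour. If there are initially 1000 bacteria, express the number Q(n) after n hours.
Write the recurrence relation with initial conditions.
Each hour multiplies the count by 3, so the count after n hours depends only on the count after n-1 hours: Q(n) = 3 × Q(n-1). The starting count gives Q(0) = 1000.
Unrolling n times gives the closed form Q(n) = 1000 × 3ⁿ.

Q(n) = 3 × Q(n-1), Q(0) = 1000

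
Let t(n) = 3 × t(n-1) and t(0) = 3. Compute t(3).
Computing step by step:
t(0) = 3
t(1) = 3 × 3 = 9
t(2) = 3 × 9 = 27
t(3) = 3 × 27 = 81

81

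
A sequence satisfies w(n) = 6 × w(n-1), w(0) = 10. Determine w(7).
Computing step by step:
w(0) = 10
w(1) = 6 × 10 = 60
w(2) = 6 × 60 = 360
w(3) = 6 × 360 = 2160
w(4) = 6 × 2160 = 12960
w(5) = 6 × 12960 = 77760
w(6) = 6 × 77760 = 466560
w(7) = 6 × 466560 = 2799360

2799360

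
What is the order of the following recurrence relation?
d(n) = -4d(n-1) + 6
The order is the largest lag k for which d(n-k) appears. Here the deepest term is d(n-1) (the 6 term is non-homogeneous and does not affect the order), so the order is 1.

Order 1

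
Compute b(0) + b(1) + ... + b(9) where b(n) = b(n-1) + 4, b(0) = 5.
Computing the sequence terms: 5, 9, 13, 17, 21, 25, 29, 33, 37, 41
Adding these values together:

230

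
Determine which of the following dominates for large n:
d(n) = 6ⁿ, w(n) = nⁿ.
Comparing growth rates:
Growth-rate hierarchy: log n ≺ any polynomial ≺ any exponential cⁿ (c>1) ≺ n! ≺ nⁿ.
super-exponential nⁿ dominates exponential base 6 asymptotically.

w(n) grows faster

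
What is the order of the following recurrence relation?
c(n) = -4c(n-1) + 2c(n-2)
The order is the largest lag k for which c(n-k) appears. Here the deepest term is c(n-2), so the order is 2.

Order 2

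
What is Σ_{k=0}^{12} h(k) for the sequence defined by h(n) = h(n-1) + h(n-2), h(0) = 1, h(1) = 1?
Computing the sequence terms: 1, 1, 2, 3, 5, 8, 13, 21, 34, 55, 89, 144, 233
Adding these values together:

609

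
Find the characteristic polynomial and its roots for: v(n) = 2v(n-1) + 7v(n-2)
Substitute v(n) = rⁿ and divide through by rⁿ⁻²: r² - 2r - 7 = 0
Discriminant: 2² + 4·7 = 32, not a perfect square, so by the quadratic formula r = (2 ± √32)/2.
General solution: v(n) = A·r₁ⁿ + B·r₂ⁿ where r₁,r₂ = (2 ± √32)/2

Characteristic: r² - 2r - 7 = 0, Roots: r = (2 ± √32)/2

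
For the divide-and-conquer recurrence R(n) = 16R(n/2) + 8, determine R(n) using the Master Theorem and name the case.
Master Theorem template: R(n) = a·R(n/b) + f(n).
Here: a=16, b=2, f(n)=8
Compute log_b(a) = log_2(16) = 4.
f(n) = 8 = O(n^(4-ε)) with ε = 4. Case 1: R(n) = Θ(n^log_b(a)) = Θ(n^4).

Case 1: R(n) = Θ(n^4)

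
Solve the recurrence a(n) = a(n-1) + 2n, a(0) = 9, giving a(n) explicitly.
Recurrence: a(n) = a(n-1) + 2n, initial: a(0) = 9.
Telescoping: a(n) = a(0) + 2·Σᵢ₌₁ⁿ i = 9 + 2·n(n+1)/2.

a(n) = 2·n(n+1)/2 + 9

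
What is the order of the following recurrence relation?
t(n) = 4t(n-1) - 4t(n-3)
The order is the largest lag k for which t(n-k) appears. Here the deepest term is t(n-3), so the order is 3.

Order 3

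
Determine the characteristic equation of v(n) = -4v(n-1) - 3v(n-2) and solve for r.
Substitute v(n) = rⁿ and divide through by rⁿ⁻²: r² + 4r + 3 = 0
Factor: (r + 1)(r + 3) = 0, so r = -1, -3.
General solution: v(n) = A·(-1)ⁿ + B·(-3)ⁿ

Characteristic: r² + 4r + 3 = 0, Roots: r = -1, -3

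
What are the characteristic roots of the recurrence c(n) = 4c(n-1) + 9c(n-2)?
Substitute c(n) = rⁿ and divide through by rⁿ⁻²: r² - 4r - 9 = 0
Discriminant: 4² + 4·9 = 52, not a perfect square, so by the quadratic formula r = (4 ± √52)/2.
General solution: c(n) = A·r₁ⁿ + B·r₂ⁿ where r₁,r₂ = (4 ± √52)/2

Characteristic: r² - 4r - 9 = 0, Roots: r = (4 ± √52)/2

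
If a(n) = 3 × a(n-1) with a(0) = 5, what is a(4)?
Computing step by step:
a(0) = 5
a(1) = 3 × 5 = 15
a(2) = 3 × 15 = 45
a(3) = 3 × 45 = 135
a(4) = 3 × 135 = 405

405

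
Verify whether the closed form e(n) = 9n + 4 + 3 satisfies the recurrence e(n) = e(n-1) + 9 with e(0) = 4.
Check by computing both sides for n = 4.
From the recurrence with e(0) = 4:
  e(0) = 4, e(1) = 13, e(2) = 22, e(3) = 31, e(4) = 40
  so the recurrence gives e(4) = 40.
From the proposed closed form e(n) = 9n + 4 + 3:
  e(4) = 43.
The recurrence gives 40 but the closed form gives 43, so the closed form does not satisfy the recurrence.

No, the closed form is incorrect.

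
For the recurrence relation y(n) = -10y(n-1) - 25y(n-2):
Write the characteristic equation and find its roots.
Substitute y(n) = rⁿ and divide through by rⁿ⁻²: r² + 10r + 25 = 0
Factor: (r + 5)² = 0, so r = -5 (double root).
General solution: y(n) = (A + Bn)·(-5)ⁿ

Characteristic: r² + 10r + 25 = 0, Roots: r = -5 (double root)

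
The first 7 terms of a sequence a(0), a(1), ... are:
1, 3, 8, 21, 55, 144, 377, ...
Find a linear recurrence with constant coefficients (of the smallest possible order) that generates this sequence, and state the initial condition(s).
Look for the lowest-order linear relation among consecutive terms.
Observation: a(n) - 3·a(n-1) - (-1)·a(n-2) = 0 holds for the shown terms, and no order-1 relation a(n) = α·a(n-1) + β fits.
Check at n=3: 3·8 + (-1)·3 = 21. ✓

a(n) = 3a(n-1) - a(n-2), a(0) = 1, a(1) = 3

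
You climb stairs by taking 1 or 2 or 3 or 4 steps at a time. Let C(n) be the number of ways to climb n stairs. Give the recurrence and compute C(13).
Condition on the size of the last step (1 to 4): before it there were n-1, …, n-4 stairs climbed, and these cases are disjoint, so C(n) = C(n-1) + C(n-2) + C(n-3) + C(n-4) (order-4 linear recurrence).
Initial conditions by direct count (compositions of i into parts ≤ 4): C(1) = 1; C(2) = 2; C(3) = 4; C(4) = 8.
Iterating the recurrence: C(5) = 15, C(6) = 29, C(7) = 56, C(8) = 108, C(9) = 208, C(10) = 401, C(11) = 773, C(12) = 1490, C(13) = 2872.

C(n) = C(n-1) + C(n-2) + C(n-3) + C(n-4), C(1) = 1, C(2) = 2, C(3) = 4, C(4) = 8; C(13) = 2872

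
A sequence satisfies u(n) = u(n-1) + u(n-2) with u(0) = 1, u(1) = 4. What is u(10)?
Computing the sequence terms:
1, 4, 5, 9, 14, 23, 37, 60, 97, 157, 254

254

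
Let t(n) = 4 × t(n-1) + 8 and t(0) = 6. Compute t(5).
Computing step by step:
t(0) = 6
t(1) = 4 × 6 + 8 = 32
t(2) = 4 × 32 + 8 = 136
t(3) = 4 × 136 + 8 = 552
t(4) = 4 × 552 + 8 = 2216
t(5) = 4 × 2216 + 8 = 8872

8872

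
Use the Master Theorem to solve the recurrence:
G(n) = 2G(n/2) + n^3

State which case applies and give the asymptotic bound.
Master Theorem template: G(n) = a·G(n/b) + f(n).
Here: a=2, b=2, f(n)=n^3
Compute log_b(a) = log_2(2) = 1.
f(n) = n^3 = Ω(n^(1+ε)) with ε = 2, and the regularity condition holds (a·f(n/b) = (a/b^3)·f(n) with a/b^3 = 2^-2 < 1). Case 3: G(n) = Θ(f(n)) = Θ(n^3).

Case 3: G(n) = Θ(n^3)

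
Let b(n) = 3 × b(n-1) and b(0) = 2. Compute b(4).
Computing step by step:
b(0) = 2
b(1) = 3 × 2 = 6
b(2) = 3 × 6 = 18
b(3) = 3 × 18 = 54
b(4) = 3 × 54 = 162

162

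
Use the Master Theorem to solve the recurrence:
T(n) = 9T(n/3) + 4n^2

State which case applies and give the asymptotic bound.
Master Theorem template: T(n) = a·T(n/b) + f(n).
Here: a=9, b=3, f(n)=4n^2
Compute log_b(a) = log_3(9) = 2.
f(n) = 4n^2 = Θ(n^2). Case 2: T(n) = Θ(n^2 log n).

Case 2: T(n) = Θ(n^2 log n)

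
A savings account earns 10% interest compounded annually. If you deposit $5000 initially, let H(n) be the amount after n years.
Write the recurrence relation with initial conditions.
Each year the balance grows by 10%, i.e. is multiplied by 1 + 10/100 = 1.1, so H(n) = 1.1 × H(n-1). The initial deposit gives H(0) = 5000.
Unrolling gives the closed form H(n) = 5000 × (1.1)ⁿ.

H(n) = 1.1 × H(n-1), H(0) = 5000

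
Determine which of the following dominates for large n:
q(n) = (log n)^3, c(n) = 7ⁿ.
Comparing growth rates:
Growth-rate hierarchy: log n ≺ any polynomial ≺ any exponential cⁿ (c>1) ≺ n! ≺ nⁿ.
exponential base 7 dominates polylogarithmic (log n)^3 asymptotically.

c(n) grows faster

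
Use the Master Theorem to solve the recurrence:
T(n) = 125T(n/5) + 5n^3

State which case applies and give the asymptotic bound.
Master Theorem template: T(n) = a·T(n/b) + f(n).
Here: a=125, b=5, f(n)=5n^3
Compute log_b(a) = log_5(125) = 3.
f(n) = 5n^3 = Θ(n^3). Case 2: T(n) = Θ(n^3 log n).

Case 2: T(n) = Θ(n^3 log n)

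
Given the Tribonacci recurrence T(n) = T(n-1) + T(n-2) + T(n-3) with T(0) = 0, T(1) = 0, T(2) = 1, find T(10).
Computing the sequence terms:
0, 0, 1, 1, 2, 4, 7, 13, 24, 44, 81

81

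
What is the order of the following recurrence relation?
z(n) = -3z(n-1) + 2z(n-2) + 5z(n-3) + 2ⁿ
The order is the largest lag k for which z(n-k) appears. Here the deepest term is z(n-3) (the 2ⁿ term is non-homogeneous and does not affect the order), so the order is 3.

Order 3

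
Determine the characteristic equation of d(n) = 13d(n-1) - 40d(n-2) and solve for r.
Substitute d(n) = rⁿ and divide through by rⁿ⁻²: r² - 13r + 40 = 0
Factor: (r - 8)(r - 5) = 0, so r = 8, 5.
General solution: d(n) = A·8ⁿ + B·5ⁿ

Characteristic: r² - 13r + 40 = 0, Roots: r = 8, 5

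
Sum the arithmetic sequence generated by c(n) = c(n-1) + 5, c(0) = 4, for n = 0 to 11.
Computing the sequence terms: 4, 9, 14, 19, 24, 29, 34, 39, 44, 49, 54, 59
Adding these values together:

378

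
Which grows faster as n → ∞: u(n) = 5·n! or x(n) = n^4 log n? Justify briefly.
Comparing growth rates:
Growth-rate hierarchy: log n ≺ any polynomial ≺ any exponential cⁿ (c>1) ≺ n! ≺ nⁿ.
factorial dominates polynomial degree 4 (with log factor) asymptotically.

u(n) grows faster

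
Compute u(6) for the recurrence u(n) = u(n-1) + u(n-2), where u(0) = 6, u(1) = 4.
Computing the sequence terms:
6, 4, 10, 14, 24, 38, 62

62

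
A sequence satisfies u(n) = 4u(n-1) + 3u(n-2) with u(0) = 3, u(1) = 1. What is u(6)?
Computing the sequence terms:
3, 1, 13, 55, 259, 1201, 5581

5581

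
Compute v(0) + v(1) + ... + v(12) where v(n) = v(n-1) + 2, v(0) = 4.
Computing the sequence terms: 4, 6, 8, 10, 12, 14, 16, 18, 20, 22, 24, 26, 28
Adding these values together:

208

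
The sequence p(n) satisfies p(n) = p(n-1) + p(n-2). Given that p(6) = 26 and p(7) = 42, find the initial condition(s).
Work backwards using p(k) = p(k+2) - p(k+1):
p(5) = p(7) - p(6) = 42 - 26 = 16
p(4) = p(6) - p(5) = 26 - 16 = 10
p(3) = p(5) - p(4) = 16 - 10 = 6
p(2) = p(4) - p(3) = 10 - 6 = 4
p(1) = p(3) - p(2) = 6 - 4 = 2
p(0) = p(2) - p(1) = 4 - 2 = 2

p(0) = 2, p(1) = 2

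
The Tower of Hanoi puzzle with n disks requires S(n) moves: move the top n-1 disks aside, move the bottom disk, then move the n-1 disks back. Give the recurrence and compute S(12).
Moving n disks = move the top n-1 disks aside (S(n-1) moves) + move the largest disk (1 move) + move the n-1 disks back on top (S(n-1) moves), so S(n) = 2S(n-1) + 1, with S(1) = 1 (a single disk takes one move).
First terms: 1, 3, 7, 15, 31, 63, … — each is one less than a power of 2. Indeed S(n) + 1 = 2(S(n-1) + 1) with S(1) + 1 = 2, so S(n) + 1 = 2ⁿ and S(n) = 2ⁿ - 1.
Hence S(12) = 2^12 - 1 = 4096 - 1 = 4095.

S(n) = 2S(n-1) + 1, S(1) = 1; S(12) = 4095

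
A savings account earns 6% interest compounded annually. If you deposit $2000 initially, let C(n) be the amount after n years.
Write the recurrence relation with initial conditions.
Each year the balance grows by 6%, i.e. is multiplied by 1 + 6/100 = 1.06, so C(n) = 1.06 × C(n-1). The initial deposit gives C(0) = 2000.
Unrolling gives the closed form C(n) = 2000 × (1.06)ⁿ.

C(n) = 1.06 × C(n-1), C(0) = 2000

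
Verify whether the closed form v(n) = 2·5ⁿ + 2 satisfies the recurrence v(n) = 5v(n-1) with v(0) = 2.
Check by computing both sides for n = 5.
From the recurrence with v(0) = 2:
  v(0) = 2, v(1) = 10, v(2) = 50, v(3) = 250, v(4) = 1250, v(5) = 6250
  so the recurrence gives v(5) = 6250.
From the proposed closed form v(n) = 2·5ⁿ + 2:
  v(5) = 6252.
The recurrence gives 6250 but the closed form gives 6252, so the closed form does not satisfy the recurrence.

No, the closed form is incorrect.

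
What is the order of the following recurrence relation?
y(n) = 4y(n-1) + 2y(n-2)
The order is the largest lag k for which y(n-k) appears. Here the deepest term is y(n-2), so the order is 2.

Order 2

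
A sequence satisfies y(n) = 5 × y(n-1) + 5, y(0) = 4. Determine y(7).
Computing step by step:
y(0) = 4
y(1) = 5 × 4 + 5 = 25
y(2) = 5 × 25 + 5 = 130
y(3) = 5 × 130 + 5 = 655
y(4) = 5 × 655 + 5 = 3280
y(5) = 5 × 3280 + 5 = 16405
y(6) = 5 × 16405 + 5 = 82030
y(7) = 5 × 82030 + 5 = 410155

410155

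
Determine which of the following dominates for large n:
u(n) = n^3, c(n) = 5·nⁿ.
Comparing growth rates:
Growth-rate hierarchy: log n ≺ any polynomial ≺ any exponential cⁿ (c>1) ≺ n! ≺ nⁿ.
super-exponential nⁿ dominates polynomial degree 3 asymptotically.

c(n) grows faster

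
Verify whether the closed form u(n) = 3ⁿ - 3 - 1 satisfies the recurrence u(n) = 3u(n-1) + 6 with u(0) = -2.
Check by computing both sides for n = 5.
From the recurrence with u(0) = -2:
  u(0) = -2, u(1) = 0, u(2) = 6, u(3) = 24, u(4) = 78, u(5) = 240
  so the recurrence gives u(5) = 240.
From the proposed closed form u(n) = 3ⁿ - 3 - 1:
  u(5) = 239.
The recurrence gives 240 but the closed form gives 239, so the closed form does not satisfy the recurrence.

No, the closed form is incorrect.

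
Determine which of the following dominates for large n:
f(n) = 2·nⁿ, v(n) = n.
Comparing growth rates:
Growth-rate hierarchy: log n ≺ any polynomial ≺ any exponential cⁿ (c>1) ≺ n! ≺ nⁿ.
super-exponential nⁿ dominates polynomial degree 1 asymptotically.

f(n) grows faster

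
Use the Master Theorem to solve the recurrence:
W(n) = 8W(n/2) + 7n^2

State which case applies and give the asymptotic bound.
Master Theorem template: W(n) = a·W(n/b) + f(n).
Here: a=8, b=2, f(n)=7n^2
Compute log_b(a) = log_2(8) = 3.
f(n) = 7n^2 = O(n^(3-ε)) with ε = 1. Case 1: W(n) = Θ(n^log_b(a)) = Θ(n^3).

Case 1: W(n) = Θ(n^3)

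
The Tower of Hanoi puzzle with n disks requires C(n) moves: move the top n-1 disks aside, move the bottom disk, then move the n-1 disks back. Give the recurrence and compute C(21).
Moving n disks = move the top n-1 disks aside (C(n-1) moves) + move the largest disk (1 move) + move the n-1 disks back on top (C(n-1) moves), so C(n) = 2C(n-1) + 1, with C(1) = 1 (a single disk takes one move).
First terms: 1, 3, 7, 15, 31, 63, … — each is one less than a power of 2. Indeed C(n) + 1 = 2(C(n-1) + 1) with C(1) + 1 = 2, so C(n) + 1 = 2ⁿ and C(n) = 2ⁿ - 1.
Hence C(21) = 2^21 - 1 = 2097152 - 1 = 2097151.

C(n) = 2C(n-1) + 1, C(1) = 1; C(21) = 2097151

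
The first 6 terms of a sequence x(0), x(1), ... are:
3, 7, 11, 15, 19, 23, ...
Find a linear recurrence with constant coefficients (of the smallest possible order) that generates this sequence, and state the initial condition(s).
Look for the lowest-order linear relation among consecutive terms.
Observation: consecutive differences are constant (= 4).
Check at n=2: 1·7 + 4 = 11. ✓

x(n) = x(n-1) + 4, x(0) = 3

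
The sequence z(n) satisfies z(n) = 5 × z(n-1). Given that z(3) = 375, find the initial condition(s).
In general z(n) = 5ⁿ · z(0). At n = 3: z(0) = z(3) / 5^3 = 375 / 125 = 3.

z(0) = 3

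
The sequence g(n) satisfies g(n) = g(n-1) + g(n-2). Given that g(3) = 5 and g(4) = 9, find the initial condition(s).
Work backwards using g(k) = g(k+2) - g(k+1):
g(2) = g(4) - g(3) = 9 - 5 = 4
g(1) = g(3) - g(2) = 5 - 4 = 1
g(0) = g(2) - g(1) = 4 - 1 = 3

g(0) = 3, g(1) = 1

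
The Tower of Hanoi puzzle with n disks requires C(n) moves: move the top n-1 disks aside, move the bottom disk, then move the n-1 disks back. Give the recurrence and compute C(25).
Moving n disks = move the top n-1 disks aside (C(n-1) moves) + move the largest disk (1 move) + move the n-1 disks back on top (C(n-1) moves), so C(n) = 2C(n-1) + 1, with C(1) = 1 (a single disk takes one move).
First terms: 1, 3, 7, 15, 31, 63, … — each is one less than a power of 2. Indeed C(n) + 1 = 2(C(n-1) + 1) with C(1) + 1 = 2, so C(n) + 1 = 2ⁿ and C(n) = 2ⁿ - 1.
Hence C(25) = 2^25 - 1 = 33554432 - 1 = 33554431.

C(n) = 2C(n-1) + 1, C(1) = 1; C(25) = 33554431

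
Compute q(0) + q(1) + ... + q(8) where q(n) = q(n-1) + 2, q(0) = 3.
Computing the sequence terms: 3, 5, 7, 9, 11, 13, 15, 17, 19
Adding these values together:

99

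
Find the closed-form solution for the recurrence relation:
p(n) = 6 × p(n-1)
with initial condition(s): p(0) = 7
Recurrence: p(n) = 6 × p(n-1), initial: p(0) = 7.
Each term is 6 times the previous, so this is geometric with ratio 6. After n steps: p(n) = p(0)·6ⁿ = 7·6ⁿ.

p(n) = 7·6ⁿ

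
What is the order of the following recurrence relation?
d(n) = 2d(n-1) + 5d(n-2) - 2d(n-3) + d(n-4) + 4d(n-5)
The order is the largest lag k for which d(n-k) appears. Here the deepest term is d(n-5), so the order is 5.

Order 5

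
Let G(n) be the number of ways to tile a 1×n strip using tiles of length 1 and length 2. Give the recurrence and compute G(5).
Condition on the last tile: it has length 1 (leaving a 1×(n-1) strip) or length 2 (leaving a 1×(n-2) strip), so G(n) = G(n-1) + G(n-2) (order-2 linear recurrence).
For 0 ≤ i < 2 only unit tiles fit, so G(i) = 1.
Iterating the recurrence: G(2) = 2, G(3) = 3, G(4) = 5, G(5) = 8.

G(n) = G(n-1) + G(n-2), with G(i) = 1 for 0 ≤ i < 2; G(5) = 8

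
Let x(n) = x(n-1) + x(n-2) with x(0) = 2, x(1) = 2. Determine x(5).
Computing the sequence terms:
2, 2, 4, 6, 10, 16

16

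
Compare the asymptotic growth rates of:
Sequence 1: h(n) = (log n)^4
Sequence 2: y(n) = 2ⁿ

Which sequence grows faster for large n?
Comparing growth rates:
Growth-rate hierarchy: log n ≺ any polynomial ≺ any exponential cⁿ (c>1) ≺ n! ≺ nⁿ.
exponential base 2 dominates polylogarithmic (log n)^4 asymptotically.

y(n) grows faster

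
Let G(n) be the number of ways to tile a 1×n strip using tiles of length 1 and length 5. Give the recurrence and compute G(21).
Condition on the last tile: it has length 1 (leaving a 1×(n-1) strip) or length 5 (leaving a 1×(n-5) strip), so G(n) = G(n-1) + G(n-5) (order-5 linear recurrence).
For 0 ≤ i < 5 only unit tiles fit, so G(i) = 1.
Iterating the recurrence: G(5) = 2, G(6) = 3, G(7) = 4, G(8) = 5, G(9) = 6, G(10) = 8, G(11) = 11, G(12) = 15, G(13) = 20, G(14) = 26, G(15) = 34, G(16) = 45, G(17) = 60, G(18) = 80, G(19) = 106, G(20) = 140, G(21) = 185.

G(n) = G(n-1) + G(n-5), with G(i) = 1 for 0 ≤ i < 5; G(21) = 185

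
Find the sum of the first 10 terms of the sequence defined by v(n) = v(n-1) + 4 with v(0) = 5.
Computing the sequence terms: 5, 9, 13, 17, 21, 25, 29, 33, 37, 41
Adding these values together:

230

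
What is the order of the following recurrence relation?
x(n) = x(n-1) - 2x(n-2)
The order is the largest lag k for which x(n-k) appears. Here the deepest term is x(n-2), so the order is 2.

Order 2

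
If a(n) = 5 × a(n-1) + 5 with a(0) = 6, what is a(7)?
Computing step by step:
a(0) = 6
a(1) = 5 × 6 + 5 = 35
a(2) = 5 × 35 + 5 = 180
a(3) = 5 × 180 + 5 = 905
a(4) = 5 × 905 + 5 = 4530
a(5) = 5 × 4530 + 5 = 22655
a(6) = 5 × 22655 + 5 = 113280
a(7) = 5 × 113280 + 5 = 566405

566405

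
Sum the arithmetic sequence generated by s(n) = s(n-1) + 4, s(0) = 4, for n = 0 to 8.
Computing the sequence terms: 4, 8, 12, 16, 20, 24, 28, 32, 36
Adding these values together:

180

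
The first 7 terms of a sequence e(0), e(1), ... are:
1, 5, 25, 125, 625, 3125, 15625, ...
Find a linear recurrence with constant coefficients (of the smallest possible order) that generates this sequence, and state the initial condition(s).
Look for the lowest-order linear relation among consecutive terms.
Observation: each term is 5× the previous.
Check at n=2: 5·5 = 25. ✓

e(n) = 5 × e(n-1), e(0) = 1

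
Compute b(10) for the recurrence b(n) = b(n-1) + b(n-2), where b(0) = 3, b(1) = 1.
Computing the sequence terms:
3, 1, 4, 5, 9, 14, 23, 37, 60, 97, 157

157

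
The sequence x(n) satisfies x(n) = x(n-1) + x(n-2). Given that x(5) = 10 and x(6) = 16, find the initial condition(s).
Work backwards using x(k) = x(k+2) - x(k+1):
x(4) = x(6) - x(5) = 16 - 10 = 6
x(3) = x(5) - x(4) = 10 - 6 = 4
x(2) = x(4) - x(3) = 6 - 4 = 2
x(1) = x(3) - x(2) = 4 - 2 = 2
x(0) = x(2) - x(1) = 2 - 2 = 0

x(0) = 0, x(1) = 2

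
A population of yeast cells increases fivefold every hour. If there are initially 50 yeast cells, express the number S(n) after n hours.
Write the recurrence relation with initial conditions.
Each hour multiplies the count by 5, so the count after n hours depends only on the count after n-1 hours: S(n) = 5 × S(n-1). The starting count gives S(0) = 50.
Unrolling n times gives the closed form S(n) = 50 × 5ⁿ.

S(n) = 5 × S(n-1), S(0) = 50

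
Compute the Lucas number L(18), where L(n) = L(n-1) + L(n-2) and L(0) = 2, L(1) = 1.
Computing the sequence terms:
2, 1, 3, 4, 7, 11, 18, 29, 47, 76, 123, 199, 322, 521, 843, 1364, 2207, 3571, 5778

5778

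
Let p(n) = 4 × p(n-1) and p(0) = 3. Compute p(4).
Computing step by step:
p(0) = 3
p(1) = 4 × 3 = 12
p(2) = 4 × 12 = 48
p(3) = 4 × 48 = 192
p(4) = 4 × 192 = 768

768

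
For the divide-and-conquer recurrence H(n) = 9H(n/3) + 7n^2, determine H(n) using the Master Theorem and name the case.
Master Theorem template: H(n) = a·H(n/b) + f(n).
Here: a=9, b=3, f(n)=7n^2
Compute log_b(a) = log_3(9) = 2.
f(n) = 7n^2 = Θ(n^2). Case 2: H(n) = Θ(n^2 log n).

Case 2: H(n) = Θ(n^2 log n)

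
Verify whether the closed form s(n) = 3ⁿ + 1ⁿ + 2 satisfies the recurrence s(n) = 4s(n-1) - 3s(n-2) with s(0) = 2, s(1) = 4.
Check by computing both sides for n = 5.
From the recurrence with s(0) = 2, s(1) = 4:
  s(0) = 2, s(1) = 4, s(2) = 10, s(3) = 28, s(4) = 82, s(5) = 244
  so the recurrence gives s(5) = 244.
From the proposed closed form s(n) = 3ⁿ + 1ⁿ + 2:
  s(5) = 246.
The recurrence gives 244 but the closed form gives 246, so the closed form does not satisfy the recurrence.

No, the closed form is incorrect.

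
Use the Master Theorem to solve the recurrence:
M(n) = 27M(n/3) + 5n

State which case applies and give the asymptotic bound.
Master Theorem template: M(n) = a·M(n/b) + f(n).
Here: a=27, b=3, f(n)=5n
Compute log_b(a) = log_3(27) = 3.
f(n) = 5n = O(n^(3-ε)) with ε = 2. Case 1: M(n) = Θ(n^log_b(a)) = Θ(n^3).

Case 1: M(n) = Θ(n^3)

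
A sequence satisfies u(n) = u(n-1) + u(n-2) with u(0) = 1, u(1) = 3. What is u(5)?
Computing the sequence terms:
1, 3, 4, 7, 11, 18

18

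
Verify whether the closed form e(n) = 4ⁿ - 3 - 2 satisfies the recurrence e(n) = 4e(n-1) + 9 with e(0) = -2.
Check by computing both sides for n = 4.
From the recurrence with e(0) = -2:
  e(0) = -2, e(1) = 1, e(2) = 13, e(3) = 61, e(4) = 253
  so the recurrence gives e(4) = 253.
From the proposed closed form e(n) = 4ⁿ - 3 - 2:
  e(4) = 251.
The recurrence gives 253 but the closed form gives 251, so the closed form does not satisfy the recurrence.

No, the closed form is incorrect.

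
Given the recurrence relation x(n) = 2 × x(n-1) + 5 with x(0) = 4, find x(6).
Computing step by step:
x(0) = 4
x(1) = 2 × 4 + 5 = 13
x(2) = 2 × 13 + 5 = 31
x(3) = 2 × 31 + 5 = 67
x(4) = 2 × 67 + 5 = 139
x(5) = 2 × 139 + 5 = 283
x(6) = 2 × 283 + 5 = 571

571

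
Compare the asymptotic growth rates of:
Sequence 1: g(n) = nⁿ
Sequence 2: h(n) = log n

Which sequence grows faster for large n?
Comparing growth rates:
Growth-rate hierarchy: log n ≺ any polynomial ≺ any exponential cⁿ (c>1) ≺ n! ≺ nⁿ.
super-exponential nⁿ dominates logarithmic asymptotically.

g(n) grows faster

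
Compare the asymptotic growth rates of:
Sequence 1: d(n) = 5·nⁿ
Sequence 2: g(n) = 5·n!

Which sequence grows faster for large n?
Comparing growth rates:
Growth-rate hierarchy: log n ≺ any polynomial ≺ any exponential cⁿ (c>1) ≺ n! ≺ nⁿ.
super-exponential nⁿ dominates factorial asymptotically.

d(n) grows faster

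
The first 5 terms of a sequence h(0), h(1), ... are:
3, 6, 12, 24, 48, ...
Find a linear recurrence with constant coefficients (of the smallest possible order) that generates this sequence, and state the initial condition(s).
Look for the lowest-order linear relation among consecutive terms.
Observation: each term is 2× the previous.
Check at n=2: 2·6 = 12. ✓

h(n) = 2 × h(n-1), h(0) = 3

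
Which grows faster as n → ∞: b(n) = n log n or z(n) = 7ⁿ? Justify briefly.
Comparing growth rates:
Growth-rate hierarchy: log n ≺ any polynomial ≺ any exponential cⁿ (c>1) ≺ n! ≺ nⁿ.
exponential base 7 dominates polynomial degree 1 (with log factor) asymptotically.

z(n) grows faster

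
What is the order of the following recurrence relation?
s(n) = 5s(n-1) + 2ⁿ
The order is the largest lag k for which s(n-k) appears. Here the deepest term is s(n-1) (the 2ⁿ term is non-homogeneous and does not affect the order), so the order is 1.

Order 1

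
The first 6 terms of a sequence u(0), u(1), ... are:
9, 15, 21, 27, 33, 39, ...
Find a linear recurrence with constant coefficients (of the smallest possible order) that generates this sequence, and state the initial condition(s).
Look for the lowest-order linear relation among consecutive terms.
Observation: consecutive differences are constant (= 6).
Check at n=2: 1·15 + 6 = 21. ✓

u(n) = u(n-1) + 6, u(0) = 9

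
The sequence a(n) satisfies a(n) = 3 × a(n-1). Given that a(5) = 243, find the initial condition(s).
In general a(n) = 3ⁿ · a(0). At n = 5: a(0) = a(5) / 3^5 = 243 / 243 = 1.

a(0) = 1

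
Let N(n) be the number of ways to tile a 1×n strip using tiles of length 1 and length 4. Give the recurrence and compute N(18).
Condition on the last tile: it has length 1 (leaving a 1×(n-1) strip) or length 4 (leaving a 1×(n-4) strip), so N(n) = N(n-1) + N(n-4) (order-4 linear recurrence).
For 0 ≤ i < 4 only unit tiles fit, so N(i) = 1.
Iterating the recurrence: N(4) = 2, N(5) = 3, N(6) = 4, N(7) = 5, N(8) = 7, N(9) = 10, N(10) = 14, N(11) = 19, N(12) = 26, N(13) = 36, N(14) = 50, N(15) = 69, N(16) = 95, N(17) = 131, N(18) = 181.

N(n) = N(n-1) + N(n-4), with N(i) = 1 for 0 ≤ i < 4; N(18) = 181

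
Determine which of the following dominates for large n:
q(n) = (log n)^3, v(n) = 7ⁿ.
Comparing growth rates:
Growth-rate hierarchy: log n ≺ any polynomial ≺ any exponential cⁿ (c>1) ≺ n! ≺ nⁿ.
exponential base 7 dominates polylogarithmic (log n)^3 asymptotically.

v(n) grows faster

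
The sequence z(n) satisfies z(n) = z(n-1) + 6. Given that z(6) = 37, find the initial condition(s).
z(6) = z(0) + 6·6, so z(0) = 37 - 36 = 1.

z(0) = 1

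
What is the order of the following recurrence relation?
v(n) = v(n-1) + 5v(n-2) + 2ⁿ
The order is the largest lag k for which v(n-k) appears. Here the deepest term is v(n-2) (the 2ⁿ term is non-homogeneous and does not affect the order), so the order is 2.

Order 2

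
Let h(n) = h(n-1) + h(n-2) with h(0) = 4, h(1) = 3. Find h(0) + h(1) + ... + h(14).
Computing the sequence terms: 4, 3, 7, 10, 17, 27, 44, 71, 115, 186, 301, 487, 788, 1275, 2063
Adding these values together:

5398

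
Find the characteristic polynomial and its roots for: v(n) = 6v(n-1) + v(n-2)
Substitute v(n) = rⁿ and divide through by rⁿ⁻²: r² - 6r - 1 = 0
Discriminant: 6² + 4·1 = 40, not a perfect square, so by the quadratic formula r = (6 ± √40)/2.
General solution: v(n) = A·r₁ⁿ + B·r₂ⁿ where r₁,r₂ = (6 ± √40)/2

Characteristic: r² - 6r - 1 = 0, Roots: r = (6 ± √40)/2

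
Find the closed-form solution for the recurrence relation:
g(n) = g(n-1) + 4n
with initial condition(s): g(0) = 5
Recurrence: g(n) = g(n-1) + 4n, initial: g(0) = 5.
Telescoping: g(n) = g(0) + 4·Σᵢ₌₁ⁿ i = 5 + 4·n(n+1)/2.

g(n) = 4·n(n+1)/2 + 5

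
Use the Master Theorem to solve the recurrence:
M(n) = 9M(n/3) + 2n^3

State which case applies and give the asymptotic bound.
Master Theorem template: M(n) = a·M(n/b) + f(n).
Here: a=9, b=3, f(n)=2n^3
Compute log_b(a) = log_3(9) = 2.
f(n) = 2n^3 = Ω(n^(2+ε)) with ε = 1, and the regularity condition holds (a·f(n/b) = (a/b^3)·f(n) with a/b^3 = 3^-1 < 1). Case 3: M(n) = Θ(f(n)) = Θ(n^3).

Case 3: M(n) = Θ(n^3)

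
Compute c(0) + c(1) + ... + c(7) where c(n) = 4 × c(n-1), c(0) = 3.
Computing the sequence terms: 3, 12, 48, 192, 768, 3072, 12288, 49152
Adding these values together:

65535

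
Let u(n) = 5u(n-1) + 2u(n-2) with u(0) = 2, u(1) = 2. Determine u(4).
Computing the sequence terms:
2, 2, 14, 74, 398

398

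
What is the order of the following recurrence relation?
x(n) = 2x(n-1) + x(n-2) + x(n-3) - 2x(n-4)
The order is the largest lag k for which x(n-k) appears. Here the deepest term is x(n-4), so the order is 4.

Order 4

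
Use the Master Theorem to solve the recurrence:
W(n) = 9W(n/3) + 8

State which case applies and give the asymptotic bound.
Master Theorem template: W(n) = a·W(n/b) + f(n).
Here: a=9, b=3, f(n)=8
Compute log_b(a) = log_3(9) = 2.
f(n) = 8 = O(n^(2-ε)) with ε = 2. Case 1: W(n) = Θ(n^log_b(a)) = Θ(n^2).

Case 1: W(n) = Θ(n^2)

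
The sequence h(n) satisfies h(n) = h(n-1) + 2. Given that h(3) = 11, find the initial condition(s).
h(3) = h(0) + 3·2, so h(0) = 11 - 6 = 5.

h(0) = 5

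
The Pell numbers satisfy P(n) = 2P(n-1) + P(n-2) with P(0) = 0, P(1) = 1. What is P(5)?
Computing the sequence terms:
0, 1, 2, 5, 12, 29

29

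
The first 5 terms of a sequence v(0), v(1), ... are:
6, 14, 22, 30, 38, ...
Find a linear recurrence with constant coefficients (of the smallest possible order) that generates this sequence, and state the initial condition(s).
Look for the lowest-order linear relation among consecutive terms.
Observation: consecutive differences are constant (= 8).
Check at n=2: 1·14 + 8 = 22. ✓

v(n) = v(n-1) + 8, v(0) = 6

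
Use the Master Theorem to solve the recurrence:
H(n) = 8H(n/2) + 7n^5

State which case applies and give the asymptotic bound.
Master Theorem template: H(n) = a·H(n/b) + f(n).
Here: a=8, b=2, f(n)=7n^5
Compute log_b(a) = log_2(8) = 3.
f(n) = 7n^5 = Ω(n^(3+ε)) with ε = 2, and the regularity condition holds (a·f(n/b) = (a/b^5)·f(n) with a/b^5 = 2^-2 < 1). Case 3: H(n) = Θ(f(n)) = Θ(n^5).

Case 3: H(n) = Θ(n^5)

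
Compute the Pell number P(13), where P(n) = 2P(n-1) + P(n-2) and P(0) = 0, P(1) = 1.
Computing the sequence terms:
0, 1, 2, 5, 12, 29, 70, 169, 408, 985, 2378, 5741, 13860, 33461

33461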